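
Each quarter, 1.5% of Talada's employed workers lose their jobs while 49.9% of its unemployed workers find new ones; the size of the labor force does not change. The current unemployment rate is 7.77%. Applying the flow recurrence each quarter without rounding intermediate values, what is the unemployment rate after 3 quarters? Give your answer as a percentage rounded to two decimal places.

Unemployment rate after three quarters ≈ 3.48%.

With a fixed labor force, u_{t+1} = u_t + s·(1−u_t) − f·u_t = u_t·(1−s−f) + s.
Here 1−s−f = 0.486 and s = 0.015.
u_1 = 0.077700 × 0.486 + 0.015 = 0.052762.
u_2 = 0.052762 × 0.486 + 0.015 = 0.040642.
u_3 = 0.040642 × 0.486 + 0.015 = 0.034752.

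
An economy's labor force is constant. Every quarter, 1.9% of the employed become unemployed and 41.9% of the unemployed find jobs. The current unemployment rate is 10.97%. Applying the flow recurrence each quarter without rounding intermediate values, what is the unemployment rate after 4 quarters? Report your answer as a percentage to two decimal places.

Unemployment rate after four quarters ≈ 5.00%.

With a fixed labor force, u_{t+1} = u_t + s·(1−u_t) − f·u_t = u_t·(1−s−f) + s.
Here 1−s−f = 0.562 and s = 0.019.
u_1 = 0.109700 × 0.562 + 0.019 = 0.080651.
u_2 = 0.080651 × 0.562 + 0.019 = 0.064326.
u_3 = 0.064326 × 0.562 + 0.019 = 0.055151.
u_4 = 0.055151 × 0.562 + 0.019 = 0.049995.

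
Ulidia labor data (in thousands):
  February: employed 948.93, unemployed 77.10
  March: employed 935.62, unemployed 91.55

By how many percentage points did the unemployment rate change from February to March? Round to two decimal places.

The unemployment rate changed by +1.40 percentage points.

February: labor force = 948.93 + 77.10 = 1,026.03; u = 77.10/1,026.03 = 7.51%.
March: labor force = 935.62 + 91.55 = 1,027.17; u = 91.55/1,027.17 = 8.91%.
Change = 8.91% − 7.51% = +1.40 pp.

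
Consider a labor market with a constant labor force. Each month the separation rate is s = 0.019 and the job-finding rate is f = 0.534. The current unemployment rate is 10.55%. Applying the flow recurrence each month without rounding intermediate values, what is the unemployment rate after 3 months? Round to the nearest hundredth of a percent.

With a fixed labor force, u_{t+1} = u_t + s·(1−u_t) − f·u_t = u_t·(1−s−f) + s.
Here 1−s−f = 0.447 and s = 0.019.
u_1 = 0.105500 × 0.447 + 0.019 = 0.066158.
u_2 = 0.066158 × 0.447 + 0.019 = 0.048573.
u_3 = 0.048573 × 0.447 + 0.019 = 0.040712.

Unemployment rate after three months ≈ 4.07%.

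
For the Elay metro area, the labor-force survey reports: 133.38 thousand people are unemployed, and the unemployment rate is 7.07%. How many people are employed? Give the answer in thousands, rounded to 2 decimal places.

Labor force = U / u = 133.38 / 0.0707 ≈ 1,886.56 thousand.
Employed = labor force − unemployed = 1,886.56 − 133.38 = 1,753.18 thousand.

About 1,753.18 thousand are employed.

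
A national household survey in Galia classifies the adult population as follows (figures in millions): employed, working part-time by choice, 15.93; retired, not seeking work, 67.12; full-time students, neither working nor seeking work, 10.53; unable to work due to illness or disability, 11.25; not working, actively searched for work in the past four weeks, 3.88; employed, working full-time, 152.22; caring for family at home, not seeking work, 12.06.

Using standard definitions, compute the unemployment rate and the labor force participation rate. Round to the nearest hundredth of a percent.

Unemployment rate ≈ 2.26%; labor force participation rate ≈ 63.02%.

Employed = 15.93 + 152.22 = 168.15 million.
Unemployed = 3.88 million.
Labor force = 168.15 + 3.88 = 172.03 million.
Not in labor force = 67.12 + 10.53 + 11.25 + 12.06 = 100.96 million (those not working and not actively searching are outside the labor force).
Civilian working-age population = 172.03 + 100.96 = 272.99 million.
Unemployment rate = 3.88 / 172.03 = 2.26%.
Labor force participation rate = 172.03 / 272.99 = 63.02%.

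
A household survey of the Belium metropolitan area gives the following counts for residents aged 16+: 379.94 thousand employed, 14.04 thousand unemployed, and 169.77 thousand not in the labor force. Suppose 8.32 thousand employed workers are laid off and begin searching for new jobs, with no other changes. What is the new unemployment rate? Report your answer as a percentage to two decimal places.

New unemployment rate ≈ 5.68%.

Initially, labor force = 379.94 + 14.04 = 393.98 thousand, so u = 14.04/393.98 = 3.56%.
After the change, employed falls and unemployed rises by 8.32; labor force unchanged → E = 371.62, U = 22.36, labor force = 393.98 thousand.
New unemployment rate = 22.36 / 393.98 = 5.68%.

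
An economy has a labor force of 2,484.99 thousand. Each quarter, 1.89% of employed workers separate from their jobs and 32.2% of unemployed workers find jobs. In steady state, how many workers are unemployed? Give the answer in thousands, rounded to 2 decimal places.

About 137.77 thousand are unemployed in steady state.

Steady-state unemployment rate u* = s/(s+f) = 1.89/(1.89+32.2) = 0.055441.
Unemployed = u* × labor force = 0.055441 × 2,484.99 ≈ 137.77 thousand.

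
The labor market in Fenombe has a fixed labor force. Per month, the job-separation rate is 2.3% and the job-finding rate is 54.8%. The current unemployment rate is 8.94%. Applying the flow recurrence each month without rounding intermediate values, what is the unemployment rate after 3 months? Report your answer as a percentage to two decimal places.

Unemployment rate after three months ≈ 4.42%.

With a fixed labor force, u_{t+1} = u_t + s·(1−u_t) − f·u_t = u_t·(1−s−f) + s.
Here 1−s−f = 0.429 and s = 0.023.
u_1 = 0.089400 × 0.429 + 0.023 = 0.061353.
u_2 = 0.061353 × 0.429 + 0.023 = 0.049320.
u_3 = 0.049320 × 0.429 + 0.023 = 0.044158.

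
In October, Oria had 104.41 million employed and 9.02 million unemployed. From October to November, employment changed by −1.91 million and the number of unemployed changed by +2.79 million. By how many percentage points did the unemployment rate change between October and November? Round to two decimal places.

The unemployment rate changed by +2.38 percentage points.

October: labor force = 104.41 + 9.02 = 113.43; u = 9.02/113.43 = 7.95%.
November: labor force = 102.50 + 11.81 = 114.31; u = 11.81/114.31 = 10.33%.
Change = 10.33% − 7.95% = +2.38 pp.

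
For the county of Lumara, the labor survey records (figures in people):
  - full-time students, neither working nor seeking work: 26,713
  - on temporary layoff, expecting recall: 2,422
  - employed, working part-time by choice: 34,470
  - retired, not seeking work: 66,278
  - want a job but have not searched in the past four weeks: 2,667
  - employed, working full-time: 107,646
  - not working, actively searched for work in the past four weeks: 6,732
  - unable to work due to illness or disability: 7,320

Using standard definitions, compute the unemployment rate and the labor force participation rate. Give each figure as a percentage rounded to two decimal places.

Employed = 34,470 + 107,646 = 142,116.
Unemployed = 2,422 + 6,732 = 9,154 (jobless and actively searching, or on temporary layoff).
Labor force = 142,116 + 9,154 = 151,270.
Not in labor force = 26,713 + 66,278 + 2,667 + 7,320 = 102,978 (those not working and not actively searching are outside the labor force — including those who want a job but have given up searching).
Civilian working-age population = 151,270 + 102,978 = 254,248.
Unemployment rate = 9,154 / 151,270 = 6.05%.
Labor force participation rate = 151,270 / 254,248 = 59.50%.

Unemployment rate ≈ 6.05%; labor force participation rate ≈ 59.50%.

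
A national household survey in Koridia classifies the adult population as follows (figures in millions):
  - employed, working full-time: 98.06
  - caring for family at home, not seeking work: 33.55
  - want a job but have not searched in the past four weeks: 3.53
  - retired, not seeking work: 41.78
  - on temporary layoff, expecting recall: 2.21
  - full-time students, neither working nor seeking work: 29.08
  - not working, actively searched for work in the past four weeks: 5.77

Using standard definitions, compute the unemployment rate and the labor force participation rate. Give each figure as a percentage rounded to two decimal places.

Unemployment rate ≈ 7.53%; labor force participation rate ≈ 49.56%.

Employed = 98.06 million.
Unemployed = 2.21 + 5.77 = 7.98 million (jobless and actively searching, or on temporary layoff).
Labor force = 98.06 + 7.98 = 106.04 million.
Not in labor force = 33.55 + 3.53 + 41.78 + 29.08 = 107.94 million (those not working and not actively searching are outside the labor force — including those who want a job but have given up searching).
Civilian working-age population = 106.04 + 107.94 = 213.98 million.
Unemployment rate = 7.98 / 106.04 = 7.53%.
Labor force participation rate = 106.04 / 213.98 = 49.56%.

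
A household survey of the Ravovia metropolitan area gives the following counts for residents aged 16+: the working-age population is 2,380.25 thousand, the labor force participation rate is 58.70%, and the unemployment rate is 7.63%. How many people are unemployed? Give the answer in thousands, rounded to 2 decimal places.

About 106.61 thousand are unemployed.

Labor force = 0.5870 × 2,380.25 = 1,397.21 thousand.
Unemployed = 0.0763 × 1,397.21 ≈ 106.61 thousand.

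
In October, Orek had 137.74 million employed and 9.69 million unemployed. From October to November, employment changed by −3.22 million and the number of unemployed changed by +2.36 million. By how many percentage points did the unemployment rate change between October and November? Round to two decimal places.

The unemployment rate changed by +1.65 percentage points.

October: labor force = 137.74 + 9.69 = 147.43; u = 9.69/147.43 = 6.57%.
November: labor force = 134.52 + 12.05 = 146.57; u = 12.05/146.57 = 8.22%.
Change = 8.22% − 6.57% = +1.65 pp.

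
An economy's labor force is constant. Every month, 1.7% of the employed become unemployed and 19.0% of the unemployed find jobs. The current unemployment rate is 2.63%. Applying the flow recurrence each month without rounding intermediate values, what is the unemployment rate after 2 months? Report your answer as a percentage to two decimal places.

Unemployment rate after two months ≈ 4.70%.

With a fixed labor force, u_{t+1} = u_t + s·(1−u_t) − f·u_t = u_t·(1−s−f) + s.
Here 1−s−f = 0.793 and s = 0.017.
u_1 = 0.026300 × 0.793 + 0.017 = 0.037856.
u_2 = 0.037856 × 0.793 + 0.017 = 0.047020.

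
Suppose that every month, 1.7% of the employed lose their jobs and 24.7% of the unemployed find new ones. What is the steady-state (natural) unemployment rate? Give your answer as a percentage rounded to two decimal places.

Steady-state unemployment rate ≈ 6.44%.

At steady state the flows balance: s·E = f·U, so U/(E+U) = s/(s+f).
u* = 1.7 / (1.7 + 24.7) = 1.7 / 26.40 = 6.44%.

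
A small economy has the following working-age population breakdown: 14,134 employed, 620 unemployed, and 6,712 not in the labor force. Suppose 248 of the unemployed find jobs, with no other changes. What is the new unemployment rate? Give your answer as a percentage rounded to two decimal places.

Initially, labor force = 14,134 + 620 = 14,754, so u = 620/14,754 = 4.20%.
After the change, unemployed falls and employed rises by 248; labor force unchanged → E = 14,382, U = 372, labor force = 14,754.
New unemployment rate = 372 / 14,754 = 2.52%.

New unemployment rate ≈ 2.52%.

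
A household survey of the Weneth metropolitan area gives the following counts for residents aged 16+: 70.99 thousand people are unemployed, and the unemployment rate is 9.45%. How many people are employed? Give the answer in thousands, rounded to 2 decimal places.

About 680.23 thousand are employed.

Labor force = U / u = 70.99 / 0.0945 ≈ 751.22 thousand.
Employed = labor force − unemployed = 751.22 − 70.99 = 680.23 thousand.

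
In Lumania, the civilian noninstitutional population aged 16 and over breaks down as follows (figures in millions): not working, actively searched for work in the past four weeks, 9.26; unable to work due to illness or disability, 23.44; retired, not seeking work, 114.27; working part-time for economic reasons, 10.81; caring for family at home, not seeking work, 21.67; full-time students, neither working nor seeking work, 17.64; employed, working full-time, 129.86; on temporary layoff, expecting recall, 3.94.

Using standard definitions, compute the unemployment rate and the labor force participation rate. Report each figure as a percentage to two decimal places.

Unemployment rate ≈ 8.58%; labor force participation rate ≈ 46.50%.

Employed = 10.81 + 129.86 = 140.67 million (anyone who worked, including part-time for economic reasons, counts as employed).
Unemployed = 9.26 + 3.94 = 13.20 million (jobless and actively searching, or on temporary layoff).
Labor force = 140.67 + 13.20 = 153.87 million.
Not in labor force = 23.44 + 114.27 + 21.67 + 17.64 = 177.02 million (those not working and not actively searching are outside the labor force).
Civilian working-age population = 153.87 + 177.02 = 330.89 million.
Unemployment rate = 13.20 / 153.87 = 8.58%.
Labor force participation rate = 153.87 / 330.89 = 46.50%.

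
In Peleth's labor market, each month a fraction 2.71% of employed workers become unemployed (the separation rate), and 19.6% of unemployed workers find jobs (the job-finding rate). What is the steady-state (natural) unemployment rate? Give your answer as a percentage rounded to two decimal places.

At steady state the flows balance: s·E = f·U, so U/(E+U) = s/(s+f).
u* = 2.71 / (2.71 + 19.6) = 2.71 / 22.31 = 12.15%.

Steady-state unemployment rate ≈ 12.15%.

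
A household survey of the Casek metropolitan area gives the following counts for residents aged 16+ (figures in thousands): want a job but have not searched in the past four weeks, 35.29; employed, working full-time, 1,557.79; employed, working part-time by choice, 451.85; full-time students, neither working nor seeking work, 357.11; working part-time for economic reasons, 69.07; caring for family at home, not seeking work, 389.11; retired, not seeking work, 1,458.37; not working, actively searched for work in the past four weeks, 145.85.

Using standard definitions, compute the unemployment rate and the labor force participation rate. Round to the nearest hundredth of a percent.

Unemployment rate ≈ 6.56%; labor force participation rate ≈ 49.83%.

Employed = 1,557.79 + 451.85 + 69.07 = 2,078.71 thousand (anyone who worked, including part-time for economic reasons, counts as employed).
Unemployed = 145.85 thousand.
Labor force = 2,078.71 + 145.85 = 2,224.56 thousand.
Not in labor force = 35.29 + 357.11 + 389.11 + 1,458.37 = 2,239.88 thousand (those not working and not actively searching are outside the labor force — including those who want a job but have given up searching).
Civilian working-age population = 2,224.56 + 2,239.88 = 4,464.44 thousand.
Unemployment rate = 145.85 / 2,224.56 = 6.56%.
Labor force participation rate = 2,224.56 / 4,464.44 = 49.83%.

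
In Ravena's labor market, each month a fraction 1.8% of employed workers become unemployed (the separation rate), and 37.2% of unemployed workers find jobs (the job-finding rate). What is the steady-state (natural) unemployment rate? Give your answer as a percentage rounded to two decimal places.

At steady state the flows balance: s·E = f·U, so U/(E+U) = s/(s+f).
u* = 1.8 / (1.8 + 37.2) = 1.8 / 39.00 = 4.62%.

Steady-state unemployment rate ≈ 4.62%.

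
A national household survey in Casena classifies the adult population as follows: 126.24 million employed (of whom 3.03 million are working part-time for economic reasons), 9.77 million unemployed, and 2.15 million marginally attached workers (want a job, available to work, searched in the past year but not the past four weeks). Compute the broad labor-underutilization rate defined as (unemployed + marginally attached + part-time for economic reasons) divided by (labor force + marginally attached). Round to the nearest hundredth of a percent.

Labor force = 126.24 + 9.77 = 136.01 million.
Numerator = 9.77 + 2.15 + 3.03 = 14.95 million.
Denominator = 136.01 + 2.15 = 138.16 million.
Broad rate = 14.95 / 138.16 = 10.82%.

Broad underutilization rate ≈ 10.82%.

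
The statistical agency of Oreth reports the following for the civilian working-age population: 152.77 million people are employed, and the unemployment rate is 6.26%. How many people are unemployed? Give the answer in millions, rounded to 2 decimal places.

Let U be the number unemployed. The labor force is E + U, and U/(E+U) = 0.0626.
So U = 0.0626 × 152.77 / (1 − 0.0626) = 9.5634 / 0.9374 ≈ 10.20 million.

About 10.20 million are unemployed.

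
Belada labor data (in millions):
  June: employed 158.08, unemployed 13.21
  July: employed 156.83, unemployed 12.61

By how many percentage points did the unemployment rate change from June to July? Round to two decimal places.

June: labor force = 158.08 + 13.21 = 171.29; u = 13.21/171.29 = 7.71%.
July: labor force = 156.83 + 12.61 = 169.44; u = 12.61/169.44 = 7.44%.
Change = 7.44% − 7.71% = −0.27 pp.

The unemployment rate changed by −0.27 percentage points.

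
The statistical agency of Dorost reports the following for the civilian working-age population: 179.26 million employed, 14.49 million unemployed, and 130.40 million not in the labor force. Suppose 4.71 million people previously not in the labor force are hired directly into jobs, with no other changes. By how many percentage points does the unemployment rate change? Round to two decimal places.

Initially, labor force = 179.26 + 14.49 = 193.75 million, so u = 14.49/193.75 = 7.48%.
After the change, employed and labor force both rise by 4.71; unemployed unchanged → E = 183.97, U = 14.49, labor force = 198.46 million.
New unemployment rate = 14.49 / 198.46 = 7.30%.
Change = 7.30% − 7.48% = −0.18 percentage points.

The unemployment rate changes by −0.18 percentage points.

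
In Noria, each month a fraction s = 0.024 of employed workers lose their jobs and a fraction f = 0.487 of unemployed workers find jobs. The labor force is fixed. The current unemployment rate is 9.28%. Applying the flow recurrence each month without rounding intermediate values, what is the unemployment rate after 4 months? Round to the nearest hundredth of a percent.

Unemployment rate after four months ≈ 4.96%.

With a fixed labor force, u_{t+1} = u_t + s·(1−u_t) − f·u_t = u_t·(1−s−f) + s.
Here 1−s−f = 0.489 and s = 0.024.
u_1 = 0.092800 × 0.489 + 0.024 = 0.069379.
u_2 = 0.069379 × 0.489 + 0.024 = 0.057926.
u_3 = 0.057926 × 0.489 + 0.024 = 0.052326.
u_4 = 0.052326 × 0.489 + 0.024 = 0.049587.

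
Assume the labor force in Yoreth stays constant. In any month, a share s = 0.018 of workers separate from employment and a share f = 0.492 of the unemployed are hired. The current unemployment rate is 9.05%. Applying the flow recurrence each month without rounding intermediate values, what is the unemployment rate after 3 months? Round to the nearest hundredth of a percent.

Unemployment rate after three months ≈ 4.18%.

With a fixed labor force, u_{t+1} = u_t + s·(1−u_t) − f·u_t = u_t·(1−s−f) + s.
Here 1−s−f = 0.490 and s = 0.018.
u_1 = 0.090500 × 0.490 + 0.018 = 0.062345.
u_2 = 0.062345 × 0.490 + 0.018 = 0.048549.
u_3 = 0.048549 × 0.490 + 0.018 = 0.041789.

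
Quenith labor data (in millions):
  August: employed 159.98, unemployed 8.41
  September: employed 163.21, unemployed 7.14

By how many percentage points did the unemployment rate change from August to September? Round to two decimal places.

August: labor force = 159.98 + 8.41 = 168.39; u = 8.41/168.39 = 4.99%.
September: labor force = 163.21 + 7.14 = 170.35; u = 7.14/170.35 = 4.19%.
Change = 4.19% − 4.99% = −0.80 pp.

The unemployment rate changed by −0.80 percentage points.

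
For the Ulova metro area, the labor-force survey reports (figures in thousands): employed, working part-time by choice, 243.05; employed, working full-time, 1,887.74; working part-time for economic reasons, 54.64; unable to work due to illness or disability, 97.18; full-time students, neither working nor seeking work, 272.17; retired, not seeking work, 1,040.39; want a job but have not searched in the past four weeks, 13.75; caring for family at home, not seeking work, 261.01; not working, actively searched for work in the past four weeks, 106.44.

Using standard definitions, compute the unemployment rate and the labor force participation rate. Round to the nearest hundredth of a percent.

Employed = 243.05 + 1,887.74 + 54.64 = 2,185.43 thousand (anyone who worked, including part-time for economic reasons, counts as employed).
Unemployed = 106.44 thousand.
Labor force = 2,185.43 + 106.44 = 2,291.87 thousand.
Not in labor force = 97.18 + 272.17 + 1,040.39 + 13.75 + 261.01 = 1,684.50 thousand (those not working and not actively searching are outside the labor force — including those who want a job but have given up searching).
Civilian working-age population = 2,291.87 + 1,684.50 = 3,976.37 thousand.
Unemployment rate = 106.44 / 2,291.87 = 4.64%.
Labor force participation rate = 2,291.87 / 3,976.37 = 57.64%.

Unemployment rate ≈ 4.64%; labor force participation rate ≈ 57.64%.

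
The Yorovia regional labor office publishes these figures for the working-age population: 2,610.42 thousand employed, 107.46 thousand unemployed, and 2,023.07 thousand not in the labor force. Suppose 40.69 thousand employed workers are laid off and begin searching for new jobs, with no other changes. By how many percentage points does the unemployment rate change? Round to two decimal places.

The unemployment rate changes by +1.50 percentage points.

Initially, labor force = 2,610.42 + 107.46 = 2,717.88 thousand, so u = 107.46/2,717.88 = 3.95%.
After the change, employed falls and unemployed rises by 40.69; labor force unchanged → E = 2,569.73, U = 148.15, labor force = 2,717.88 thousand.
New unemployment rate = 148.15 / 2,717.88 = 5.45%.
Change = 5.45% − 3.95% = +1.50 percentage points.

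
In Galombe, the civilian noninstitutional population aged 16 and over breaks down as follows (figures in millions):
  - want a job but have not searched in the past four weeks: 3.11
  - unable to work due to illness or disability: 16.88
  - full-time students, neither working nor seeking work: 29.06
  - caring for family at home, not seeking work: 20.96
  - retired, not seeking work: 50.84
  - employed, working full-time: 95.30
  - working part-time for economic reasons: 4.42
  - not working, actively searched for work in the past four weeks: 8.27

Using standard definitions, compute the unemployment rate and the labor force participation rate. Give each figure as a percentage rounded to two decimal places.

Unemployment rate ≈ 7.66%; labor force participation rate ≈ 47.19%.

Employed = 95.30 + 4.42 = 99.72 million (anyone who worked, including part-time for economic reasons, counts as employed).
Unemployed = 8.27 million.
Labor force = 99.72 + 8.27 = 107.99 million.
Not in labor force = 3.11 + 16.88 + 29.06 + 20.96 + 50.84 = 120.85 million (those not working and not actively searching are outside the labor force — including those who want a job but have given up searching).
Civilian working-age population = 107.99 + 120.85 = 228.84 million.
Unemployment rate = 8.27 / 107.99 = 7.66%.
Labor force participation rate = 107.99 / 228.84 = 47.19%.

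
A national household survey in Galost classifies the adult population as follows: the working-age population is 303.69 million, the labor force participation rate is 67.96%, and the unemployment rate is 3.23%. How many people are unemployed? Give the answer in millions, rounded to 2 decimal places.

About 6.67 million are unemployed.

Labor force = 0.6796 × 303.69 = 206.39 million.
Unemployed = 0.0323 × 206.39 ≈ 6.67 million.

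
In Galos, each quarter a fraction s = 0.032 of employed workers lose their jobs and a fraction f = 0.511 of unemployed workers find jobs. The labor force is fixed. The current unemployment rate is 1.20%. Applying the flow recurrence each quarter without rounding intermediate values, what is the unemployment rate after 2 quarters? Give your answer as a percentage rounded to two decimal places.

Unemployment rate after two quarters ≈ 4.91%.

With a fixed labor force, u_{t+1} = u_t + s·(1−u_t) − f·u_t = u_t·(1−s−f) + s.
Here 1−s−f = 0.457 and s = 0.032.
u_1 = 0.012000 × 0.457 + 0.032 = 0.037484.
u_2 = 0.037484 × 0.457 + 0.032 = 0.049130.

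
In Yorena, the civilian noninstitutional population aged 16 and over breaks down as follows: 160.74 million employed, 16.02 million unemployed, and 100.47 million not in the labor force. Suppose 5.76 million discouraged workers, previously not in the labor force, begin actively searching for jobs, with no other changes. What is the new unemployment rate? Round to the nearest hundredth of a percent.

Initially, labor force = 160.74 + 16.02 = 176.76 million, so u = 16.02/176.76 = 9.06%.
After the change, unemployed and labor force both rise by 5.76 → E = 160.74, U = 21.78, labor force = 182.52 million.
New unemployment rate = 21.78 / 182.52 = 11.93%.

New unemployment rate ≈ 11.93%.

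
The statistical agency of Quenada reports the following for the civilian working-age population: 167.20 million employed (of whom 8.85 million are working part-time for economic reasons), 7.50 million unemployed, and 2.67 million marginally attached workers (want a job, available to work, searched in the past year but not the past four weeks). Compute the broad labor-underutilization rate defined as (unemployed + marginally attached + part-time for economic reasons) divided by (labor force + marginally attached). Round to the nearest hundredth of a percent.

Labor force = 167.20 + 7.50 = 174.70 million.
Numerator = 7.50 + 2.67 + 8.85 = 19.02 million.
Denominator = 174.70 + 2.67 = 177.37 million.
Broad rate = 19.02 / 177.37 = 10.72%.

Broad underutilization rate ≈ 10.72%.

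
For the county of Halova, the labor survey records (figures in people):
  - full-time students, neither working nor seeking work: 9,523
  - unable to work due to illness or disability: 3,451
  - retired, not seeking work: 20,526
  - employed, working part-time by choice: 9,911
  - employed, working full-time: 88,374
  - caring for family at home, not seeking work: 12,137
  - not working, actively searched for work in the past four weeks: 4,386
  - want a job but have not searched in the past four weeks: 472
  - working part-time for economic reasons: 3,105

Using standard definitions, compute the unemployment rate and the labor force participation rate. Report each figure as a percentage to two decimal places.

Employed = 9,911 + 88,374 + 3,105 = 101,390 (anyone who worked, including part-time for economic reasons, counts as employed).
Unemployed = 4,386.
Labor force = 101,390 + 4,386 = 105,776.
Not in labor force = 9,523 + 3,451 + 20,526 + 12,137 + 472 = 46,109 (those not working and not actively searching are outside the labor force — including those who want a job but have given up searching).
Civilian working-age population = 105,776 + 46,109 = 151,885.
Unemployment rate = 4,386 / 105,776 = 4.15%.
Labor force participation rate = 105,776 / 151,885 = 69.64%.

Unemployment rate ≈ 4.15%; labor force participation rate ≈ 69.64%.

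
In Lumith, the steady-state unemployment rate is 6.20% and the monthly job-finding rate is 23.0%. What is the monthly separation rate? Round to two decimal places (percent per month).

Separation rate ≈ 1.52% per month.

From u* = s/(s+f): s = u·f/(1−u).
s = 0.0620 × 23.0 / (1 − 0.0620) = 1.4260 / 0.9380 ≈ 1.52% per month.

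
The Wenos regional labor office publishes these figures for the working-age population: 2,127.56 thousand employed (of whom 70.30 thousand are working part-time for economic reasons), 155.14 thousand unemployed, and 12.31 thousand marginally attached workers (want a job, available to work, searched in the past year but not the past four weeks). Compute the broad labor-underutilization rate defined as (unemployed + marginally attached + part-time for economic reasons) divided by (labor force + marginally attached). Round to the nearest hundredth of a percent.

Labor force = 2,127.56 + 155.14 = 2,282.70 thousand.
Numerator = 155.14 + 12.31 + 70.30 = 237.75 thousand.
Denominator = 2,282.70 + 12.31 = 2,295.01 thousand.
Broad rate = 237.75 / 2,295.01 = 10.36%.

Broad underutilization rate ≈ 10.36%.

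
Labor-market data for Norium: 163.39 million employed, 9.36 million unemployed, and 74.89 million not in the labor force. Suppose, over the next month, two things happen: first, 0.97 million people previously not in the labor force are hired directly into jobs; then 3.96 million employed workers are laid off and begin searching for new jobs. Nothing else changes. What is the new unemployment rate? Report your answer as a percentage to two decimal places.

New unemployment rate ≈ 7.67%.

Initially, labor force = 163.39 + 9.36 = 172.75 million, so u = 9.36/172.75 = 5.42%.
After the first change, employed and labor force both rise by 0.97; unemployed unchanged → E = 164.36, U = 9.36, labor force = 173.72 million.
After the second change, employed falls and unemployed rises by 3.96; labor force unchanged → E = 160.40, U = 13.32, labor force = 173.72 million.
New unemployment rate = 13.32 / 173.72 = 7.67%.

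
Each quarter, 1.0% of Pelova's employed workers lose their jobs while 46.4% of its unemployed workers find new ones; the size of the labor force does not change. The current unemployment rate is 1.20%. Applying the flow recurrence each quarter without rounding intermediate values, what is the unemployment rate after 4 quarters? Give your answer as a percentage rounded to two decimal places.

With a fixed labor force, u_{t+1} = u_t + s·(1−u_t) − f·u_t = u_t·(1−s−f) + s.
Here 1−s−f = 0.526 and s = 0.010.
u_1 = 0.012000 × 0.526 + 0.010 = 0.016312.
u_2 = 0.016312 × 0.526 + 0.010 = 0.018580.
u_3 = 0.018580 × 0.526 + 0.010 = 0.019773.
u_4 = 0.019773 × 0.526 + 0.010 = 0.020401.

Unemployment rate after four quarters ≈ 2.04%.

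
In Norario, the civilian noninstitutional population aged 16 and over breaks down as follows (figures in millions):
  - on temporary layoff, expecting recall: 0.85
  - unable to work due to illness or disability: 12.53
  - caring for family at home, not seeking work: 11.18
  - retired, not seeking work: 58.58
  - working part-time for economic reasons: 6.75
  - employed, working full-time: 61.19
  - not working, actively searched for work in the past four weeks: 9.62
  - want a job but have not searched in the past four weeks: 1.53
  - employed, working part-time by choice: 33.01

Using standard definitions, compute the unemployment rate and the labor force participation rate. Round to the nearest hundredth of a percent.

Unemployment rate ≈ 9.40%; labor force participation rate ≈ 57.07%.

Employed = 6.75 + 61.19 + 33.01 = 100.95 million (anyone who worked, including part-time for economic reasons, counts as employed).
Unemployed = 0.85 + 9.62 = 10.47 million (jobless and actively searching, or on temporary layoff).
Labor force = 100.95 + 10.47 = 111.42 million.
Not in labor force = 12.53 + 11.18 + 58.58 + 1.53 = 83.82 million (those not working and not actively searching are outside the labor force — including those who want a job but have given up searching).
Civilian working-age population = 111.42 + 83.82 = 195.24 million.
Unemployment rate = 10.47 / 111.42 = 9.40%.
Labor force participation rate = 111.42 / 195.24 = 57.07%.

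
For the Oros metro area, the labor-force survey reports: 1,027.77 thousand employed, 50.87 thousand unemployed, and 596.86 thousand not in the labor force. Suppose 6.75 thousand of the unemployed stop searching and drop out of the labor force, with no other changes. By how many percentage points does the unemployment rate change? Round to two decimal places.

Initially, labor force = 1,027.77 + 50.87 = 1,078.64 thousand, so u = 50.87/1,078.64 = 4.72%.
After the change, unemployed and labor force both fall by 6.75 → E = 1,027.77, U = 44.12, labor force = 1,071.89 thousand.
New unemployment rate = 44.12 / 1,071.89 = 4.12%.
Change = 4.12% − 4.72% = −0.60 percentage points.

The unemployment rate changes by −0.60 percentage points.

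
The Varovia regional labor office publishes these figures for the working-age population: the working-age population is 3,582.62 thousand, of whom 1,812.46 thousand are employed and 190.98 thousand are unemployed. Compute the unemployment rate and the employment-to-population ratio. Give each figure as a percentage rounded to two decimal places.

Labor force = employed + unemployed = 1,812.46 + 190.98 = 2,003.44 thousand.
Unemployment rate = 190.98 / 2,003.44 = 9.53%.
Employment-population ratio = 1,812.46 / 3,582.62 = 50.59%.

Unemployment rate ≈ 9.53%; employment-population ratio ≈ 50.59%.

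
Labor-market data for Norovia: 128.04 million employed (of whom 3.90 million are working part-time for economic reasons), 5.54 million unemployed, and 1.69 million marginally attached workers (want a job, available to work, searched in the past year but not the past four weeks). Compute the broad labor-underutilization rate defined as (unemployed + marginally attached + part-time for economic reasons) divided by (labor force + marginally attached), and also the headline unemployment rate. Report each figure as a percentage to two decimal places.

Labor force = 128.04 + 5.54 = 133.58 million.
Numerator = 5.54 + 1.69 + 3.90 = 11.13 million.
Denominator = 133.58 + 1.69 = 135.27 million.
Broad rate = 11.13 / 135.27 = 8.23%.
Headline unemployment rate = 5.54 / 133.58 = 4.15%.

Broad underutilization rate ≈ 8.23%; headline unemployment rate ≈ 4.15%.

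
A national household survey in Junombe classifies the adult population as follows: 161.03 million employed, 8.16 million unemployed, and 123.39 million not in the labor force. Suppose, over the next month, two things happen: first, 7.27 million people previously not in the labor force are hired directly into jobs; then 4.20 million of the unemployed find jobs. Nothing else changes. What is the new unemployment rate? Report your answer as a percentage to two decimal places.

New unemployment rate ≈ 2.24%.

Initially, labor force = 161.03 + 8.16 = 169.19 million, so u = 8.16/169.19 = 4.82%.
After the first change, employed and labor force both rise by 7.27; unemployed unchanged → E = 168.30, U = 8.16, labor force = 176.46 million.
After the second change, unemployed falls and employed rises by 4.20; labor force unchanged → E = 172.50, U = 3.96, labor force = 176.46 million.
New unemployment rate = 3.96 / 176.46 = 2.24%.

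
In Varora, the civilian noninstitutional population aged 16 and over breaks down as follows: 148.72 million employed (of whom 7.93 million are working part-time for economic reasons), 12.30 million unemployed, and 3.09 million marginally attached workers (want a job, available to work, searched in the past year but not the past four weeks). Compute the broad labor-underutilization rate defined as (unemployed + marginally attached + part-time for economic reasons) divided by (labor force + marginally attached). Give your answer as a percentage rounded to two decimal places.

Broad underutilization rate ≈ 14.21%.

Labor force = 148.72 + 12.30 = 161.02 million.
Numerator = 12.30 + 3.09 + 7.93 = 23.32 million.
Denominator = 161.02 + 3.09 = 164.11 million.
Broad rate = 23.32 / 164.11 = 14.21%.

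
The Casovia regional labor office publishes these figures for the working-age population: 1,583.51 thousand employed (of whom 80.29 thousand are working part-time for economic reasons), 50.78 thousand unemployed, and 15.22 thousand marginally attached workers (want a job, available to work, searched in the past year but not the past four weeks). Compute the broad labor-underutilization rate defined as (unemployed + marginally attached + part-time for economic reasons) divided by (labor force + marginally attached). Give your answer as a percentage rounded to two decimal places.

Broad underutilization rate ≈ 8.87%.

Labor force = 1,583.51 + 50.78 = 1,634.29 thousand.
Numerator = 50.78 + 15.22 + 80.29 = 146.29 thousand.
Denominator = 1,634.29 + 15.22 = 1,649.51 thousand.
Broad rate = 146.29 / 1,649.51 = 8.87%.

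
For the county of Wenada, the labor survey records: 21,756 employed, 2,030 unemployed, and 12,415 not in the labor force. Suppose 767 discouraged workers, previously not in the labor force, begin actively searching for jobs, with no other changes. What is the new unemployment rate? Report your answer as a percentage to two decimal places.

New unemployment rate ≈ 11.39%.

Initially, labor force = 21,756 + 2,030 = 23,786, so u = 2,030/23,786 = 8.53%.
After the change, unemployed and labor force both rise by 767 → E = 21,756, U = 2,797, labor force = 24,553.
New unemployment rate = 2,797 / 24,553 = 11.39%.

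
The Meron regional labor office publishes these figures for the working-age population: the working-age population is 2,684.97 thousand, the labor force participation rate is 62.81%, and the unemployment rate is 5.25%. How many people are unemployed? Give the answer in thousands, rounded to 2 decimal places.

About 88.54 thousand are unemployed.

Labor force = 0.6281 × 2,684.97 = 1,686.43 thousand.
Unemployed = 0.0525 × 1,686.43 ≈ 88.54 thousand.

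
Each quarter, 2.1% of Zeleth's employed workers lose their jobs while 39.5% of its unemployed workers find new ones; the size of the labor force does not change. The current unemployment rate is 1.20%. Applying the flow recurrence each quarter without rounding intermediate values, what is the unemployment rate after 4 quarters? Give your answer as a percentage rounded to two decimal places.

Unemployment rate after four quarters ≈ 4.60%.

With a fixed labor force, u_{t+1} = u_t + s·(1−u_t) − f·u_t = u_t·(1−s−f) + s.
Here 1−s−f = 0.584 and s = 0.021.
u_1 = 0.012000 × 0.584 + 0.021 = 0.028008.
u_2 = 0.028008 × 0.584 + 0.021 = 0.037357.
u_3 = 0.037357 × 0.584 + 0.021 = 0.042816.
u_4 = 0.042816 × 0.584 + 0.021 = 0.046005.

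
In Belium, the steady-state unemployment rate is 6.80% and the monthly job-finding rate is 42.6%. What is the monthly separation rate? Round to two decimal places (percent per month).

Separation rate ≈ 3.11% per month.

From u* = s/(s+f): s = u·f/(1−u).
s = 0.0680 × 42.6 / (1 − 0.0680) = 2.8968 / 0.9320 ≈ 3.11% per month.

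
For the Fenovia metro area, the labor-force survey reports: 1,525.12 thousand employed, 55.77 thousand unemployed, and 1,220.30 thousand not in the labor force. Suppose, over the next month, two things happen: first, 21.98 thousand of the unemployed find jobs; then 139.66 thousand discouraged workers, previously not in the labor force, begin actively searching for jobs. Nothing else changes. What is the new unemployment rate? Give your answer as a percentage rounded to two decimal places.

New unemployment rate ≈ 10.08%.

Initially, labor force = 1,525.12 + 55.77 = 1,580.89 thousand, so u = 55.77/1,580.89 = 3.53%.
After the first change, unemployed falls and employed rises by 21.98; labor force unchanged → E = 1,547.10, U = 33.79, labor force = 1,580.89 thousand.
After the second change, unemployed and labor force both rise by 139.66 → E = 1,547.10, U = 173.45, labor force = 1,720.55 thousand.
New unemployment rate = 173.45 / 1,720.55 = 10.08%.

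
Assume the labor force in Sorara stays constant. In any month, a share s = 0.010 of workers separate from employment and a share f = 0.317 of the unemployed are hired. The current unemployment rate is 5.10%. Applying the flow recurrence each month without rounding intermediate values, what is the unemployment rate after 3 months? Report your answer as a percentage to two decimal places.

Unemployment rate after three months ≈ 3.68%.

With a fixed labor force, u_{t+1} = u_t + s·(1−u_t) − f·u_t = u_t·(1−s−f) + s.
Here 1−s−f = 0.673 and s = 0.010.
u_1 = 0.051000 × 0.673 + 0.010 = 0.044323.
u_2 = 0.044323 × 0.673 + 0.010 = 0.039829.
u_3 = 0.039829 × 0.673 + 0.010 = 0.036805.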